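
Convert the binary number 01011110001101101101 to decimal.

Sum of powers of 2 for each 1-bit:
2^0 + 2^2 + 2^3 + 2^5 + 2^6 + 2^8 + 2^9 + 2^13 + 2^14 + 2^15 + 2^16 + 2^18
= 1 + 4 + 8 + 32 + 64 + 256 + 512 + 8192 + 16384 + 32768 + 65536 + 262144
= 385901



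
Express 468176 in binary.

Using repeated division by 2:
468176 ÷ 2 = 234088 remainder 0
234088 ÷ 2 = 117044 remainder 0
117044 ÷ 2 = 58522 remainder 0
58522 ÷ 2 = 29261 remainder 0
29261 ÷ 2 = 14630 remainder 1
14630 ÷ 2 = 7315 remainder 0
7315 ÷ 2 = 3657 remainder 1
3657 ÷ 2 = 1828 remainder 1
1828 ÷ 2 = 914 remainder 0
914 ÷ 2 = 457 remainder 0
457 ÷ 2 = 228 remainder 1
228 ÷ 2 = 114 remainder 0
114 ÷ 2 = 57 remainder 0
57 ÷ 2 = 28 remainder 1
28 ÷ 2 = 14 remainder 0
14 ÷ 2 = 7 remainder 0
7 ÷ 2 = 3 remainder 1
3 ÷ 2 = 1 remainder 1
1 ÷ 2 = 0 remainder 1
Reading remainders bottom to top: 1110010010011010000



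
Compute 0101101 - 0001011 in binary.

Method 1 - Direct subtraction (column by column from the right: bit − bit − borrow-in; if negative, add 2 and borrow 1 from the next column):
borrow: 0000100
        0101101
-       0001011
---------------
        0100010

Method 2 - Add two's complement:
Two's complement of 0001011: invert → 1110100, add 1 → 1110101
  0101101
+ 1110101
---------
 10100010  (end carry out of the top bit = 1)
Discarding the end carry: 0100010
Decimal check:
  0101101 = 32 + 8 + 4 + 1 = 45
  0001011 = 8 + 2 + 1 = 11
  45 - 11 = 34, and 0100010 = 32 + 2 = 34 ✓



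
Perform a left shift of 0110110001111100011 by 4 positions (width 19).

Original: 0110110001111100011 (decimal 222179)
Shift left by 4 positions
Append 4 zeros on the right and drop the 4 high bits that overflow the 19-bit width
Result: 1100011111000110000 (decimal 409136)
Equivalent: 222179 << 4 = 222179 × 2^4 = 3554864, truncated to 19 bits = 409136



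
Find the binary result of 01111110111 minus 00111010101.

Method 1 - Direct subtraction (column by column from the right: bit − bit − borrow-in; if negative, add 2 and borrow 1 from the next column):
borrow: 00000000000
        01111110111
-       00111010101
-------------------
        01000100010

Method 2 - Add two's complement:
Two's complement of 00111010101: invert → 11000101010, add 1 → 11000101011
  01111110111
+ 11000101011
-------------
 101000100010  (end carry out of the top bit = 1)
Discarding the end carry: 01000100010
Decimal check:
  01111110111 = 512 + 256 + 128 + 64 + 32 + 16 + 4 + 2 + 1 = 1015
  00111010101 = 256 + 128 + 64 + 16 + 4 + 1 = 469
  1015 - 469 = 546, and 01000100010 = 512 + 32 + 2 = 546 ✓



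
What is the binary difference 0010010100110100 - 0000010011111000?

Method 1 - Direct subtraction (column by column from the right: bit − bit − borrow-in; if negative, add 2 and borrow 1 from the next column):
borrow: 0000000111110000
        0010010100110100
-       0000010011111000
------------------------
        0010000000111100

Method 2 - Add two's complement:
Two's complement of 0000010011111000: invert → 1111101100000111, add 1 → 1111101100001000
  0010010100110100
+ 1111101100001000
------------------
 10010000000111100  (end carry out of the top bit = 1)
Discarding the end carry: 0010000000111100
Decimal check:
  0010010100110100 = 8192 + 1024 + 256 + 32 + 16 + 4 = 9524
  0000010011111000 = 1024 + 128 + 64 + 32 + 16 + 8 = 1272
  9524 - 1272 = 8252, and 0010000000111100 = 8192 + 32 + 16 + 8 + 4 = 8252 ✓



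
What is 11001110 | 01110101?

OR: 1 when either bit is 1
  11001110
| 01110101
----------
  11111111
Decimal: 206 | 117 = 255



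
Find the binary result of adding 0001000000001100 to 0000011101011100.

Add column by column from the right: bit + bit + carry-in; write the sum mod 2, carry 1 when the sum is 2 or 3.
carry:  0000000000111000
        0001000000001100
+       0000011101011100
------------------------
       00001011101101000
(the carry out of the leftmost column, 0, becomes the leading bit)
Decimal check:
  0001000000001100 = 4096 + 8 + 4 = 4108
  0000011101011100 = 1024 + 512 + 256 + 64 + 16 + 8 + 4 = 1884
  4108 + 1884 = 5992, and 00001011101101000 = 4096 + 1024 + 512 + 256 + 64 + 32 + 8 = 5992 ✓



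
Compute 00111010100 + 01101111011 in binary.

Add column by column from the right: bit + bit + carry-in; write the sum mod 2, carry 1 when the sum is 2 or 3.
carry:  11111100000
        00111010100
+       01101111011
-------------------
       010101001111
(the carry out of the leftmost column, 0, becomes the leading bit)
Decimal check:
  00111010100 = 256 + 128 + 64 + 16 + 4 = 468
  01101111011 = 512 + 256 + 64 + 32 + 16 + 8 + 2 + 1 = 891
  468 + 891 = 1359, and 010101001111 = 1024 + 256 + 64 + 8 + 4 + 2 + 1 = 1359 ✓



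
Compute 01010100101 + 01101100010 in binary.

Add column by column from the right: bit + bit + carry-in; write the sum mod 2, carry 1 when the sum is 2 or 3.
carry:  11111000000
        01010100101
+       01101100010
-------------------
       011000000111
(the carry out of the leftmost column, 0, becomes the leading bit)
Decimal check:
  01010100101 = 512 + 128 + 32 + 4 + 1 = 677
  01101100010 = 512 + 256 + 64 + 32 + 2 = 866
  677 + 866 = 1543, and 011000000111 = 1024 + 512 + 4 + 2 + 1 = 1543 ✓



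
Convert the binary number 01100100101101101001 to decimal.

Sum of powers of 2 for each 1-bit:
2^0 + 2^3 + 2^5 + 2^6 + 2^8 + 2^9 + 2^11 + 2^14 + 2^17 + 2^18
= 1 + 8 + 32 + 64 + 256 + 512 + 2048 + 16384 + 131072 + 262144
= 412521



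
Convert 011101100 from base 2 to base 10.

Sum of powers of 2 for each 1-bit:
2^2 + 2^3 + 2^5 + 2^6 + 2^7
= 4 + 8 + 32 + 64 + 128
= 236



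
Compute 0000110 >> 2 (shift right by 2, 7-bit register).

Original: 0000110 (decimal 6)
Shift right by 2 positions
Drop the 2 low bits; fill with zeros on the left
Result: 0000001 (decimal 1)
Equivalent: 6 >> 2 = 6 ÷ 2^2 = 1



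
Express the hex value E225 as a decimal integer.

Expand by place value (powers of 16):
Digit values: E = 14
E225 = 14 × 16^3 + 2 × 16^2 + 2 × 16^1 + 5 × 16^0
= 14 × 4096 + 2 × 256 + 2 × 16 + 5 × 1
= 57344 + 512 + 32 + 5
= 57893



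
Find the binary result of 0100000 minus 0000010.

Method 1 - Direct subtraction (column by column from the right: bit − bit − borrow-in; if negative, add 2 and borrow 1 from the next column):
borrow: 0111100
        0100000
-       0000010
---------------
        0011110

Method 2 - Add two's complement:
Two's complement of 0000010: invert → 1111101, add 1 → 1111110
  0100000
+ 1111110
---------
 10011110  (end carry out of the top bit = 1)
Discarding the end carry: 0011110
Decimal check:
  0100000 = 32
  0000010 = 2
  32 - 2 = 30, and 0011110 = 16 + 8 + 4 + 2 = 30 ✓



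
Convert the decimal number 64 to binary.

Using repeated division by 2:
64 ÷ 2 = 32 remainder 0
32 ÷ 2 = 16 remainder 0
16 ÷ 2 = 8 remainder 0
8 ÷ 2 = 4 remainder 0
4 ÷ 2 = 2 remainder 0
2 ÷ 2 = 1 remainder 0
1 ÷ 2 = 0 remainder 1
Reading remainders bottom to top: 1000000



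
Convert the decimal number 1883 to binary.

Using repeated division by 2:
1883 ÷ 2 = 941 remainder 1
941 ÷ 2 = 470 remainder 1
470 ÷ 2 = 235 remainder 0
235 ÷ 2 = 117 remainder 1
117 ÷ 2 = 58 remainder 1
58 ÷ 2 = 29 remainder 0
29 ÷ 2 = 14 remainder 1
14 ÷ 2 = 7 remainder 0
7 ÷ 2 = 3 remainder 1
3 ÷ 2 = 1 remainder 1
1 ÷ 2 = 0 remainder 1
Reading remainders bottom to top: 11101011011



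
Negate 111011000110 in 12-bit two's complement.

Original (sign bit 1, negative): 111011000110
Step 1 - Invert all bits: 000100111001
Step 2 - Add 1: 000100111010
Verification: 111011000110 + 000100111010 = 1000000000000; discarding the end carry (carry out of the top bit) leaves the 12-bit value 000000000000, as required for x + (-x)



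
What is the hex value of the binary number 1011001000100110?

Group into 4-bit nibbles from right:
  1011 = B
  0010 = 2
  0010 = 2
  0110 = 6
Result: B226



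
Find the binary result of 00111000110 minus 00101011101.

Method 1 - Direct subtraction (column by column from the right: bit − bit − borrow-in; if negative, add 2 and borrow 1 from the next column):
borrow: 00011110010
        00111000110
-       00101011101
-------------------
        00001101001

Method 2 - Add two's complement:
Two's complement of 00101011101: invert → 11010100010, add 1 → 11010100011
  00111000110
+ 11010100011
-------------
 100001101001  (end carry out of the top bit = 1)
Discarding the end carry: 00001101001
Decimal check:
  00111000110 = 256 + 128 + 64 + 4 + 2 = 454
  00101011101 = 256 + 64 + 16 + 8 + 4 + 1 = 349
  454 - 349 = 105, and 00001101001 = 64 + 32 + 8 + 1 = 105 ✓



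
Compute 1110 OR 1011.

OR: 1 when either bit is 1
  1110
| 1011
------
  1111
Decimal: 14 | 11 = 15



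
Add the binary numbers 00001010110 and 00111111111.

Add column by column from the right: bit + bit + carry-in; write the sum mod 2, carry 1 when the sum is 2 or 3.
carry:  01111111100
        00001010110
+       00111111111
-------------------
       001001010101
(the carry out of the leftmost column, 0, becomes the leading bit)
Decimal check:
  00001010110 = 64 + 16 + 4 + 2 = 86
  00111111111 = 256 + 128 + 64 + 32 + 16 + 8 + 4 + 2 + 1 = 511
  86 + 511 = 597, and 001001010101 = 512 + 64 + 16 + 4 + 1 = 597 ✓



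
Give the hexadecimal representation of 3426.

Using repeated division by 16 (digits 10–15 are A–F):
3426 ÷ 16 = 214 remainder 2
214 ÷ 16 = 13 remainder 6
13 ÷ 16 = 0 remainder 13 (D)
Reading remainders bottom to top: D62



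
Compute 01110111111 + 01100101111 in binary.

Add column by column from the right: bit + bit + carry-in; write the sum mod 2, carry 1 when the sum is 2 or 3.
carry:  11001111110
        01110111111
+       01100101111
-------------------
       011011101110
(the carry out of the leftmost column, 0, becomes the leading bit)
Decimal check:
  01110111111 = 512 + 256 + 128 + 32 + 16 + 8 + 4 + 2 + 1 = 959
  01100101111 = 512 + 256 + 32 + 8 + 4 + 2 + 1 = 815
  959 + 815 = 1774, and 011011101110 = 1024 + 512 + 128 + 64 + 32 + 8 + 4 + 2 = 1774 ✓



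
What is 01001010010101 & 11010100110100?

AND: 1 only when both bits are 1
  01001010010101
& 11010100110100
----------------
  01000000010100
Decimal: 4757 & 13620 = 4116



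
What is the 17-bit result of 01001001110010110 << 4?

Original: 01001001110010110 (decimal 37782)
Shift left by 4 positions
Append 4 zeros on the right and drop the 4 high bits that overflow the 17-bit width
Result: 10011100101100000 (decimal 80224)
Equivalent: 37782 << 4 = 37782 × 2^4 = 604512, truncated to 17 bits = 80224



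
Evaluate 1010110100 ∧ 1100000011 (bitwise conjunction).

AND: 1 only when both bits are 1
  1010110100
& 1100000011
------------
  1000000000
Decimal: 692 & 771 = 512



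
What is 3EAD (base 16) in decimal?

Expand by place value (powers of 16):
Digit values: E = 14, A = 10, D = 13
3EAD = 3 × 16^3 + 14 × 16^2 + 10 × 16^1 + 13 × 16^0
= 3 × 4096 + 14 × 256 + 10 × 16 + 13 × 1
= 12288 + 3584 + 160 + 13
= 16045



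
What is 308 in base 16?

Using repeated division by 16 (digits 10–15 are A–F):
308 ÷ 16 = 19 remainder 4
19 ÷ 16 = 1 remainder 3
1 ÷ 16 = 0 remainder 1
Reading remainders bottom to top: 134



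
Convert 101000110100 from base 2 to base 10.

Sum of powers of 2 for each 1-bit:
2^2 + 2^4 + 2^5 + 2^9 + 2^11
= 4 + 16 + 32 + 512 + 2048
= 2612



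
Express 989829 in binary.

Using repeated division by 2:
989829 ÷ 2 = 494914 remainder 1
494914 ÷ 2 = 247457 remainder 0
247457 ÷ 2 = 123728 remainder 1
123728 ÷ 2 = 61864 remainder 0
61864 ÷ 2 = 30932 remainder 0
30932 ÷ 2 = 15466 remainder 0
15466 ÷ 2 = 7733 remainder 0
7733 ÷ 2 = 3866 remainder 1
3866 ÷ 2 = 1933 remainder 0
1933 ÷ 2 = 966 remainder 1
966 ÷ 2 = 483 remainder 0
483 ÷ 2 = 241 remainder 1
241 ÷ 2 = 120 remainder 1
120 ÷ 2 = 60 remainder 0
60 ÷ 2 = 30 remainder 0
30 ÷ 2 = 15 remainder 0
15 ÷ 2 = 7 remainder 1
7 ÷ 2 = 3 remainder 1
3 ÷ 2 = 1 remainder 1
1 ÷ 2 = 0 remainder 1
Reading remainders bottom to top: 11110001101010000101



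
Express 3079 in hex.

Using repeated division by 16 (digits 10–15 are A–F):
3079 ÷ 16 = 192 remainder 7
192 ÷ 16 = 12 remainder 0
12 ÷ 16 = 0 remainder 12 (C)
Reading remainders bottom to top: C07



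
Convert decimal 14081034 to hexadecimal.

Using repeated division by 16 (digits 10–15 are A–F):
14081034 ÷ 16 = 880064 remainder 10 (A)
880064 ÷ 16 = 55004 remainder 0
55004 ÷ 16 = 3437 remainder 12 (C)
3437 ÷ 16 = 214 remainder 13 (D)
214 ÷ 16 = 13 remainder 6
13 ÷ 16 = 0 remainder 13 (D)
Reading remainders bottom to top: D6DC0A



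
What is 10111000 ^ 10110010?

XOR: 1 when bits differ
  10111000
^ 10110010
----------
  00001010
Decimal: 184 ^ 178 = 10



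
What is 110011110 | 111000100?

OR: 1 when either bit is 1
  110011110
| 111000100
-----------
  111011110
Decimal: 414 | 452 = 478



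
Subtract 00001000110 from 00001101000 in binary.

Method 1 - Direct subtraction (column by column from the right: bit − bit − borrow-in; if negative, add 2 and borrow 1 from the next column):
borrow: 00000001100
        00001101000
-       00001000110
-------------------
        00000100010

Method 2 - Add two's complement:
Two's complement of 00001000110: invert → 11110111001, add 1 → 11110111010
  00001101000
+ 11110111010
-------------
 100000100010  (end carry out of the top bit = 1)
Discarding the end carry: 00000100010
Decimal check:
  00001101000 = 64 + 32 + 8 = 104
  00001000110 = 64 + 4 + 2 = 70
  104 - 70 = 34, and 00000100010 = 32 + 2 = 34 ✓



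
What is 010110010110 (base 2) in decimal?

Sum of powers of 2 for each 1-bit:
2^1 + 2^2 + 2^4 + 2^7 + 2^8 + 2^10
= 2 + 4 + 16 + 128 + 256 + 1024
= 1430



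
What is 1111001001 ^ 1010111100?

XOR: 1 when bits differ
  1111001001
^ 1010111100
------------
  0101110101
Decimal: 969 ^ 700 = 373



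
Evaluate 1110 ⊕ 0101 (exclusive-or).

XOR: 1 when bits differ
  1110
^ 0101
------
  1011
Decimal: 14 ^ 5 = 11



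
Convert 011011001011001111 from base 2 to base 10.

Sum of powers of 2 for each 1-bit:
2^0 + 2^1 + 2^2 + 2^3 + 2^6 + 2^7 + 2^9 + 2^12 + 2^13 + 2^15 + 2^16
= 1 + 2 + 4 + 8 + 64 + 128 + 512 + 4096 + 8192 + 32768 + 65536
= 111311



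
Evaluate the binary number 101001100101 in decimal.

Sum of powers of 2 for each 1-bit:
2^0 + 2^2 + 2^5 + 2^6 + 2^9 + 2^11
= 1 + 4 + 32 + 64 + 512 + 2048
= 2661



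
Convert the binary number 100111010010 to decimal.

Sum of powers of 2 for each 1-bit:
2^1 + 2^4 + 2^6 + 2^7 + 2^8 + 2^11
= 2 + 16 + 64 + 128 + 256 + 2048
= 2514



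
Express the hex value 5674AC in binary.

Convert each hex digit to 4 bits:
  5 = 0101
  6 = 0110
  7 = 0111
  4 = 0100
  A = 1010
  C = 1100
Concatenate: 010101100111010010101100



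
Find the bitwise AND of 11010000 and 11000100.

AND: 1 only when both bits are 1
  11010000
& 11000100
----------
  11000000
Decimal: 208 & 196 = 192



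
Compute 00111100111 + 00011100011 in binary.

Add column by column from the right: bit + bit + carry-in; write the sum mod 2, carry 1 when the sum is 2 or 3.
carry:  01111001110
        00111100111
+       00011100011
-------------------
       001011001010
(the carry out of the leftmost column, 0, becomes the leading bit)
Decimal check:
  00111100111 = 256 + 128 + 64 + 32 + 4 + 2 + 1 = 487
  00011100011 = 128 + 64 + 32 + 2 + 1 = 227
  487 + 227 = 714, and 001011001010 = 512 + 128 + 64 + 8 + 2 = 714 ✓



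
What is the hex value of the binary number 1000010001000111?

Group into 4-bit nibbles from right:
  1000 = 8
  0100 = 4
  0100 = 4
  0111 = 7
Result: 8447



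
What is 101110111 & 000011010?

AND: 1 only when both bits are 1
  101110111
& 000011010
-----------
  000010010
Decimal: 375 & 26 = 18



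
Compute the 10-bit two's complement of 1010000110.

Original (sign bit 1, negative): 1010000110
Step 1 - Invert all bits: 0101111001
Step 2 - Add 1: 0101111010
Verification: 1010000110 + 0101111010 = 10000000000; discarding the end carry (carry out of the top bit) leaves the 10-bit value 0000000000, as required for x + (-x)



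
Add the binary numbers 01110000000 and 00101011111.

Add column by column from the right: bit + bit + carry-in; write the sum mod 2, carry 1 when the sum is 2 or 3.
carry:  11000000000
        01110000000
+       00101011111
-------------------
       010011011111
(the carry out of the leftmost column, 0, becomes the leading bit)
Decimal check:
  01110000000 = 512 + 256 + 128 = 896
  00101011111 = 256 + 64 + 16 + 8 + 4 + 2 + 1 = 351
  896 + 351 = 1247, and 010011011111 = 1024 + 128 + 64 + 16 + 8 + 4 + 2 + 1 = 1247 ✓



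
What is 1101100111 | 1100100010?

OR: 1 when either bit is 1
  1101100111
| 1100100010
------------
  1101100111
Decimal: 871 | 802 = 871



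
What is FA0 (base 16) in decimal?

Expand by place value (powers of 16):
Digit values: F = 15, A = 10
FA0 = 15 × 16^2 + 10 × 16^1 + 0 × 16^0
= 15 × 256 + 10 × 16 + 0 × 1
= 3840 + 160 + 0
= 4000



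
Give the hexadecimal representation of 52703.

Using repeated division by 16 (digits 10–15 are A–F):
52703 ÷ 16 = 3293 remainder 15 (F)
3293 ÷ 16 = 205 remainder 13 (D)
205 ÷ 16 = 12 remainder 13 (D)
12 ÷ 16 = 0 remainder 12 (C)
Reading remainders bottom to top: CDDF



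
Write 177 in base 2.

Using repeated division by 2:
177 ÷ 2 = 88 remainder 1
88 ÷ 2 = 44 remainder 0
44 ÷ 2 = 22 remainder 0
22 ÷ 2 = 11 remainder 0
11 ÷ 2 = 5 remainder 1
5 ÷ 2 = 2 remainder 1
2 ÷ 2 = 1 remainder 0
1 ÷ 2 = 0 remainder 1
Reading remainders bottom to top: 10110001



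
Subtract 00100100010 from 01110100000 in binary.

Method 1 - Direct subtraction (column by column from the right: bit − bit − borrow-in; if negative, add 2 and borrow 1 from the next column):
borrow: 00011111100
        01110100000
-       00100100010
-------------------
        01001111110

Method 2 - Add two's complement:
Two's complement of 00100100010: invert → 11011011101, add 1 → 11011011110
  01110100000
+ 11011011110
-------------
 101001111110  (end carry out of the top bit = 1)
Discarding the end carry: 01001111110
Decimal check:
  01110100000 = 512 + 256 + 128 + 32 = 928
  00100100010 = 256 + 32 + 2 = 290
  928 - 290 = 638, and 01001111110 = 512 + 64 + 32 + 16 + 8 + 4 + 2 = 638 ✓



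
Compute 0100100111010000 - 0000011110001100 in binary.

Method 1 - Direct subtraction (column by column from the right: bit − bit − borrow-in; if negative, add 2 and borrow 1 from the next column):
borrow: 0000110000011000
        0100100111010000
-       0000011110001100
------------------------
        0100001001000100

Method 2 - Add two's complement:
Two's complement of 0000011110001100: invert → 1111100001110011, add 1 → 1111100001110100
  0100100111010000
+ 1111100001110100
------------------
 10100001001000100  (end carry out of the top bit = 1)
Discarding the end carry: 0100001001000100
Decimal check:
  0100100111010000 = 16384 + 2048 + 256 + 128 + 64 + 16 = 18896
  0000011110001100 = 1024 + 512 + 256 + 128 + 8 + 4 = 1932
  18896 - 1932 = 16964, and 0100001001000100 = 16384 + 512 + 64 + 4 = 16964 ✓



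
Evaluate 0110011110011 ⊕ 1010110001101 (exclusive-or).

XOR: 1 when bits differ
  0110011110011
^ 1010110001101
---------------
  1100101111110
Decimal: 3315 ^ 5517 = 6526



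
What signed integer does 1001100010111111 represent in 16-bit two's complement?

Binary: 1001100010111111
Sign bit: 1 (negative)
Invert: 0110011101000000
Add 1:  0110011101000001
Magnitude: 0110011101000001 = 16384 + 8192 + 1024 + 512 + 256 + 64 + 1 = 26433
Value: -26433



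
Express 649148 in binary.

Using repeated division by 2:
649148 ÷ 2 = 324574 remainder 0
324574 ÷ 2 = 162287 remainder 0
162287 ÷ 2 = 81143 remainder 1
81143 ÷ 2 = 40571 remainder 1
40571 ÷ 2 = 20285 remainder 1
20285 ÷ 2 = 10142 remainder 1
10142 ÷ 2 = 5071 remainder 0
5071 ÷ 2 = 2535 remainder 1
2535 ÷ 2 = 1267 remainder 1
1267 ÷ 2 = 633 remainder 1
633 ÷ 2 = 316 remainder 1
316 ÷ 2 = 158 remainder 0
158 ÷ 2 = 79 remainder 0
79 ÷ 2 = 39 remainder 1
39 ÷ 2 = 19 remainder 1
19 ÷ 2 = 9 remainder 1
9 ÷ 2 = 4 remainder 1
4 ÷ 2 = 2 remainder 0
2 ÷ 2 = 1 remainder 0
1 ÷ 2 = 0 remainder 1
Reading remainders bottom to top: 10011110011110111100



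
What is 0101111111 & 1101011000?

AND: 1 only when both bits are 1
  0101111111
& 1101011000
------------
  0101011000
Decimal: 383 & 856 = 344



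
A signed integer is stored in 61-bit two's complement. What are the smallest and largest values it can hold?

For 61-bit two's complement:
Minimum: -2^60 = -1152921504606846976
Maximum: 2^60 - 1 = 1152921504606846975



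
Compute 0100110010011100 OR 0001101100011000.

OR: 1 when either bit is 1
  0100110010011100
| 0001101100011000
------------------
  0101111110011100
Decimal: 19612 | 6936 = 24476



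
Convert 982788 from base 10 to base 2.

Using repeated division by 2:
982788 ÷ 2 = 491394 remainder 0
491394 ÷ 2 = 245697 remainder 0
245697 ÷ 2 = 122848 remainder 1
122848 ÷ 2 = 61424 remainder 0
61424 ÷ 2 = 30712 remainder 0
30712 ÷ 2 = 15356 remainder 0
15356 ÷ 2 = 7678 remainder 0
7678 ÷ 2 = 3839 remainder 0
3839 ÷ 2 = 1919 remainder 1
1919 ÷ 2 = 959 remainder 1
959 ÷ 2 = 479 remainder 1
479 ÷ 2 = 239 remainder 1
239 ÷ 2 = 119 remainder 1
119 ÷ 2 = 59 remainder 1
59 ÷ 2 = 29 remainder 1
29 ÷ 2 = 14 remainder 1
14 ÷ 2 = 7 remainder 0
7 ÷ 2 = 3 remainder 1
3 ÷ 2 = 1 remainder 1
1 ÷ 2 = 0 remainder 1
Reading remainders bottom to top: 11101111111100000100



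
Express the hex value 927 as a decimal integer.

Expand by place value (powers of 16):
927 = 9 × 16^2 + 2 × 16^1 + 7 × 16^0
= 9 × 256 + 2 × 16 + 7 × 1
= 2304 + 32 + 7
= 2343



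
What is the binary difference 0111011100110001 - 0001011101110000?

Method 1 - Direct subtraction (column by column from the right: bit − bit − borrow-in; if negative, add 2 and borrow 1 from the next column):
borrow: 0011111110000000
        0111011100110001
-       0001011101110000
------------------------
        0101111111000001

Method 2 - Add two's complement:
Two's complement of 0001011101110000: invert → 1110100010001111, add 1 → 1110100010010000
  0111011100110001
+ 1110100010010000
------------------
 10101111111000001  (end carry out of the top bit = 1)
Discarding the end carry: 0101111111000001
Decimal check:
  0111011100110001 = 16384 + 8192 + 4096 + 1024 + 512 + 256 + 32 + 16 + 1 = 30513
  0001011101110000 = 4096 + 1024 + 512 + 256 + 64 + 32 + 16 = 6000
  30513 - 6000 = 24513, and 0101111111000001 = 16384 + 4096 + 2048 + 1024 + 512 + 256 + 128 + 64 + 1 = 24513 ✓



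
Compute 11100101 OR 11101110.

OR: 1 when either bit is 1
  11100101
| 11101110
----------
  11101111
Decimal: 229 | 238 = 239



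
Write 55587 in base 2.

Using repeated division by 2:
55587 ÷ 2 = 27793 remainder 1
27793 ÷ 2 = 13896 remainder 1
13896 ÷ 2 = 6948 remainder 0
6948 ÷ 2 = 3474 remainder 0
3474 ÷ 2 = 1737 remainder 0
1737 ÷ 2 = 868 remainder 1
868 ÷ 2 = 434 remainder 0
434 ÷ 2 = 217 remainder 0
217 ÷ 2 = 108 remainder 1
108 ÷ 2 = 54 remainder 0
54 ÷ 2 = 27 remainder 0
27 ÷ 2 = 13 remainder 1
13 ÷ 2 = 6 remainder 1
6 ÷ 2 = 3 remainder 0
3 ÷ 2 = 1 remainder 1
1 ÷ 2 = 0 remainder 1
Reading remainders bottom to top: 1101100100100011



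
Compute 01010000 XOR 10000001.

XOR: 1 when bits differ
  01010000
^ 10000001
----------
  11010001
Decimal: 80 ^ 129 = 209



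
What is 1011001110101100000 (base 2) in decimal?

Sum of powers of 2 for each 1-bit:
2^5 + 2^6 + 2^8 + 2^10 + 2^11 + 2^12 + 2^15 + 2^16 + 2^18
= 32 + 64 + 256 + 1024 + 2048 + 4096 + 32768 + 65536 + 262144
= 367968



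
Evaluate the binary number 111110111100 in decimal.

Sum of powers of 2 for each 1-bit:
2^2 + 2^3 + 2^4 + 2^5 + 2^7 + 2^8 + 2^9 + 2^10 + 2^11
= 4 + 8 + 16 + 32 + 128 + 256 + 512 + 1024 + 2048
= 4028



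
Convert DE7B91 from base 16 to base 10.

Expand by place value (powers of 16):
Digit values: D = 13, E = 14, B = 11
DE7B91 = 13 × 16^5 + 14 × 16^4 + 7 × 16^3 + 11 × 16^2 + 9 × 16^1 + 1 × 16^0
= 13 × 1048576 + 14 × 65536 + 7 × 4096 + 11 × 256 + 9 × 16 + 1 × 1
= 13631488 + 917504 + 28672 + 2816 + 144 + 1
= 14580625



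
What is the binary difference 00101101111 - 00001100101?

Method 1 - Direct subtraction (column by column from the right: bit − bit − borrow-in; if negative, add 2 and borrow 1 from the next column):
borrow: 00000000000
        00101101111
-       00001100101
-------------------
        00100001010

Method 2 - Add two's complement:
Two's complement of 00001100101: invert → 11110011010, add 1 → 11110011011
  00101101111
+ 11110011011
-------------
 100100001010  (end carry out of the top bit = 1)
Discarding the end carry: 00100001010
Decimal check:
  00101101111 = 256 + 64 + 32 + 8 + 4 + 2 + 1 = 367
  00001100101 = 64 + 32 + 4 + 1 = 101
  367 - 101 = 266, and 00100001010 = 256 + 8 + 2 = 266 ✓



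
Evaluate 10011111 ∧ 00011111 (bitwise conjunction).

AND: 1 only when both bits are 1
  10011111
& 00011111
----------
  00011111
Decimal: 159 & 31 = 31



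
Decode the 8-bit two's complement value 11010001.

Binary: 11010001
Sign bit: 1 (negative)
Invert: 00101110
Add 1:  00101111
Magnitude: 00101111 = 32 + 8 + 4 + 2 + 1 = 47
Value: -47



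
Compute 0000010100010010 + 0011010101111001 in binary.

Add column by column from the right: bit + bit + carry-in; write the sum mod 2, carry 1 when the sum is 2 or 3.
carry:  0000101011100000
        0000010100010010
+       0011010101111001
------------------------
       00011101010001011
(the carry out of the leftmost column, 0, becomes the leading bit)
Decimal check:
  0000010100010010 = 1024 + 256 + 16 + 2 = 1298
  0011010101111001 = 8192 + 4096 + 1024 + 256 + 64 + 32 + 16 + 8 + 1 = 13689
  1298 + 13689 = 14987, and 00011101010001011 = 8192 + 4096 + 2048 + 512 + 128 + 8 + 2 + 1 = 14987 ✓



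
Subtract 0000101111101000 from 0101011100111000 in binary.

Method 1 - Direct subtraction (column by column from the right: bit − bit − borrow-in; if negative, add 2 and borrow 1 from the next column):
borrow: 0001011110000000
        0101011100111000
-       0000101111101000
------------------------
        0100101101010000

Method 2 - Add two's complement:
Two's complement of 0000101111101000: invert → 1111010000010111, add 1 → 1111010000011000
  0101011100111000
+ 1111010000011000
------------------
 10100101101010000  (end carry out of the top bit = 1)
Discarding the end carry: 0100101101010000
Decimal check:
  0101011100111000 = 16384 + 4096 + 1024 + 512 + 256 + 32 + 16 + 8 = 22328
  0000101111101000 = 2048 + 512 + 256 + 128 + 64 + 32 + 8 = 3048
  22328 - 3048 = 19280, and 0100101101010000 = 16384 + 2048 + 512 + 256 + 64 + 16 = 19280 ✓



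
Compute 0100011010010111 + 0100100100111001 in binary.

Add column by column from the right: bit + bit + carry-in; write the sum mod 2, carry 1 when the sum is 2 or 3.
carry:  1000000001111110
        0100011010010111
+       0100100100111001
------------------------
       01000111111010000
(the carry out of the leftmost column, 0, becomes the leading bit)
Decimal check:
  0100011010010111 = 16384 + 1024 + 512 + 128 + 16 + 4 + 2 + 1 = 18071
  0100100100111001 = 16384 + 2048 + 256 + 32 + 16 + 8 + 1 = 18745
  18071 + 18745 = 36816, and 01000111111010000 = 32768 + 2048 + 1024 + 512 + 256 + 128 + 64 + 16 = 36816 ✓



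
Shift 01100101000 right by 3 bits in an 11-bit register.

Original: 01100101000 (decimal 808)
Shift right by 3 positions
Drop the 3 low bits; fill with zeros on the left
Result: 00001100101 (decimal 101)
Equivalent: 808 >> 3 = 808 ÷ 2^3 = 101



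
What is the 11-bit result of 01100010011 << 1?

Original: 01100010011 (decimal 787)
Shift left by 1 position
Append 1 zero on the right
Result: 11000100110 (decimal 1574)
Equivalent: 787 << 1 = 787 × 2^1 = 1574



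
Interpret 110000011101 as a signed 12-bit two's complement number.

Binary: 110000011101
Sign bit: 1 (negative)
Invert: 001111100010
Add 1:  001111100011
Magnitude: 001111100011 = 512 + 256 + 128 + 64 + 32 + 2 + 1 = 995
Value: -995



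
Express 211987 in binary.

Using repeated division by 2:
211987 ÷ 2 = 105993 remainder 1
105993 ÷ 2 = 52996 remainder 1
52996 ÷ 2 = 26498 remainder 0
26498 ÷ 2 = 13249 remainder 0
13249 ÷ 2 = 6624 remainder 1
6624 ÷ 2 = 3312 remainder 0
3312 ÷ 2 = 1656 remainder 0
1656 ÷ 2 = 828 remainder 0
828 ÷ 2 = 414 remainder 0
414 ÷ 2 = 207 remainder 0
207 ÷ 2 = 103 remainder 1
103 ÷ 2 = 51 remainder 1
51 ÷ 2 = 25 remainder 1
25 ÷ 2 = 12 remainder 1
12 ÷ 2 = 6 remainder 0
6 ÷ 2 = 3 remainder 0
3 ÷ 2 = 1 remainder 1
1 ÷ 2 = 0 remainder 1
Reading remainders bottom to top: 110011110000010011



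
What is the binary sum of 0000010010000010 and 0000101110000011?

Add column by column from the right: bit + bit + carry-in; write the sum mod 2, carry 1 when the sum is 2 or 3.
carry:  0001111100000100
        0000010010000010
+       0000101110000011
------------------------
       00001000000000101
(the carry out of the leftmost column, 0, becomes the leading bit)
Decimal check:
  0000010010000010 = 1024 + 128 + 2 = 1154
  0000101110000011 = 2048 + 512 + 256 + 128 + 2 + 1 = 2947
  1154 + 2947 = 4101, and 00001000000000101 = 4096 + 4 + 1 = 4101 ✓



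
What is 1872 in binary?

Using repeated division by 2:
1872 ÷ 2 = 936 remainder 0
936 ÷ 2 = 468 remainder 0
468 ÷ 2 = 234 remainder 0
234 ÷ 2 = 117 remainder 0
117 ÷ 2 = 58 remainder 1
58 ÷ 2 = 29 remainder 0
29 ÷ 2 = 14 remainder 1
14 ÷ 2 = 7 remainder 0
7 ÷ 2 = 3 remainder 1
3 ÷ 2 = 1 remainder 1
1 ÷ 2 = 0 remainder 1
Reading remainders bottom to top: 11101010000



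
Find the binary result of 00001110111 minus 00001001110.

Method 1 - Direct subtraction (column by column from the right: bit − bit − borrow-in; if negative, add 2 and borrow 1 from the next column):
borrow: 00000010000
        00001110111
-       00001001110
-------------------
        00000101001

Method 2 - Add two's complement:
Two's complement of 00001001110: invert → 11110110001, add 1 → 11110110010
  00001110111
+ 11110110010
-------------
 100000101001  (end carry out of the top bit = 1)
Discarding the end carry: 00000101001
Decimal check:
  00001110111 = 64 + 32 + 16 + 4 + 2 + 1 = 119
  00001001110 = 64 + 8 + 4 + 2 = 78
  119 - 78 = 41, and 00000101001 = 32 + 8 + 1 = 41 ✓



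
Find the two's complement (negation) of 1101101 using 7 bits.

Original (sign bit 1, negative): 1101101
Step 1 - Invert all bits: 0010010
Step 2 - Add 1: 0010011
Verification: 1101101 + 0010011 = 10000000; discarding the end carry (carry out of the top bit) leaves the 7-bit value 0000000, as required for x + (-x)



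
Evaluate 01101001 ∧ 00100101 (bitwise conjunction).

AND: 1 only when both bits are 1
  01101001
& 00100101
----------
  00100001
Decimal: 105 & 37 = 33



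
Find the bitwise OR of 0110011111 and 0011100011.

OR: 1 when either bit is 1
  0110011111
| 0011100011
------------
  0111111111
Decimal: 415 | 227 = 511



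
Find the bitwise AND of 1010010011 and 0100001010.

AND: 1 only when both bits are 1
  1010010011
& 0100001010
------------
  0000000010
Decimal: 659 & 266 = 2



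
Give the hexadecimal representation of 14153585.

Using repeated division by 16 (digits 10–15 are A–F):
14153585 ÷ 16 = 884599 remainder 1
884599 ÷ 16 = 55287 remainder 7
55287 ÷ 16 = 3455 remainder 7
3455 ÷ 16 = 215 remainder 15 (F)
215 ÷ 16 = 13 remainder 7
13 ÷ 16 = 0 remainder 13 (D)
Reading remainders bottom to top: D7F771



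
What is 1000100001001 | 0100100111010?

OR: 1 when either bit is 1
  1000100001001
| 0100100111010
---------------
  1100100111011
Decimal: 4361 | 2362 = 6459



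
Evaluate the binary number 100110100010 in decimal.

Sum of powers of 2 for each 1-bit:
2^1 + 2^5 + 2^7 + 2^8 + 2^11
= 2 + 32 + 128 + 256 + 2048
= 2466



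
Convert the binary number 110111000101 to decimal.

Sum of powers of 2 for each 1-bit:
2^0 + 2^2 + 2^6 + 2^7 + 2^8 + 2^10 + 2^11
= 1 + 4 + 64 + 128 + 256 + 1024 + 2048
= 3525



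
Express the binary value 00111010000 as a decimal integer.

Sum of powers of 2 for each 1-bit:
2^4 + 2^6 + 2^7 + 2^8
= 16 + 64 + 128 + 256
= 464



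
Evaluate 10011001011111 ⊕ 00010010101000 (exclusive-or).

XOR: 1 when bits differ
  10011001011111
^ 00010010101000
----------------
  10001011110111
Decimal: 9823 ^ 1192 = 8951



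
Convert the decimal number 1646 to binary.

Using repeated division by 2:
1646 ÷ 2 = 823 remainder 0
823 ÷ 2 = 411 remainder 1
411 ÷ 2 = 205 remainder 1
205 ÷ 2 = 102 remainder 1
102 ÷ 2 = 51 remainder 0
51 ÷ 2 = 25 remainder 1
25 ÷ 2 = 12 remainder 1
12 ÷ 2 = 6 remainder 0
6 ÷ 2 = 3 remainder 0
3 ÷ 2 = 1 remainder 1
1 ÷ 2 = 0 remainder 1
Reading remainders bottom to top: 11001101110



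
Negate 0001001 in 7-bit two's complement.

Original: 0001001
Step 1 - Invert all bits: 1110110
Step 2 - Add 1: 1110111
Verification: 0001001 + 1110111 = 10000000; discarding the end carry (carry out of the top bit) leaves the 7-bit value 0000000, as required for x + (-x)



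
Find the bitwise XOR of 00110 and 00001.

XOR: 1 when bits differ
  00110
^ 00001
-------
  00111
Decimal: 6 ^ 1 = 7



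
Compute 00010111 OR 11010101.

OR: 1 when either bit is 1
  00010111
| 11010101
----------
  11010111
Decimal: 23 | 213 = 215



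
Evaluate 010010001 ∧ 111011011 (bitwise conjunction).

AND: 1 only when both bits are 1
  010010001
& 111011011
-----------
  010010001
Decimal: 145 & 475 = 145



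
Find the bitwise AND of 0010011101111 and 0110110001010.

AND: 1 only when both bits are 1
  0010011101111
& 0110110001010
---------------
  0010010001010
Decimal: 1263 & 3466 = 1162



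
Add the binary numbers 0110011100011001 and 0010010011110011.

Add column by column from the right: bit + bit + carry-in; write the sum mod 2, carry 1 when the sum is 2 or 3.
carry:  1100111111100110
        0110011100011001
+       0010010011110011
------------------------
       01000110000001100
(the carry out of the leftmost column, 0, becomes the leading bit)
Decimal check:
  0110011100011001 = 16384 + 8192 + 1024 + 512 + 256 + 16 + 8 + 1 = 26393
  0010010011110011 = 8192 + 1024 + 128 + 64 + 32 + 16 + 2 + 1 = 9459
  26393 + 9459 = 35852, and 01000110000001100 = 32768 + 2048 + 1024 + 8 + 4 = 35852 ✓



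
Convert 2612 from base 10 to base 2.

Using repeated division by 2:
2612 ÷ 2 = 1306 remainder 0
1306 ÷ 2 = 653 remainder 0
653 ÷ 2 = 326 remainder 1
326 ÷ 2 = 163 remainder 0
163 ÷ 2 = 81 remainder 1
81 ÷ 2 = 40 remainder 1
40 ÷ 2 = 20 remainder 0
20 ÷ 2 = 10 remainder 0
10 ÷ 2 = 5 remainder 0
5 ÷ 2 = 2 remainder 1
2 ÷ 2 = 1 remainder 0
1 ÷ 2 = 0 remainder 1
Reading remainders bottom to top: 101000110100



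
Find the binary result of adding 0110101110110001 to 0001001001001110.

Add column by column from the right: bit + bit + carry-in; write the sum mod 2, carry 1 when the sum is 2 or 3.
carry:  0000010000000000
        0110101110110001
+       0001001001001110
------------------------
       00111110111111111
(the carry out of the leftmost column, 0, becomes the leading bit)
Decimal check:
  0110101110110001 = 16384 + 8192 + 2048 + 512 + 256 + 128 + 32 + 16 + 1 = 27569
  0001001001001110 = 4096 + 512 + 64 + 8 + 4 + 2 = 4686
  27569 + 4686 = 32255, and 00111110111111111 = 16384 + 8192 + 4096 + 2048 + 1024 + 256 + 128 + 64 + 32 + 16 + 8 + 4 + 2 + 1 = 32255 ✓



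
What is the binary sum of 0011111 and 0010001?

Add column by column from the right: bit + bit + carry-in; write the sum mod 2, carry 1 when the sum is 2 or 3.
carry:  0111110
        0011111
+       0010001
---------------
       00110000
(the carry out of the leftmost column, 0, becomes the leading bit)
Decimal check:
  0011111 = 16 + 8 + 4 + 2 + 1 = 31
  0010001 = 16 + 1 = 17
  31 + 17 = 48, and 00110000 = 32 + 16 = 48 ✓



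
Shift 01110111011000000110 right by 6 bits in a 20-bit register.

Original: 01110111011000000110 (decimal 488966)
Shift right by 6 positions
Drop the 6 low bits; fill with zeros on the left
Result: 00000001110111011000 (decimal 7640)
Equivalent: 488966 >> 6 = 488966 ÷ 2^6 = 7640



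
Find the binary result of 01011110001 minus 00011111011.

Method 1 - Direct subtraction (column by column from the right: bit − bit − borrow-in; if negative, add 2 and borrow 1 from the next column):
borrow: 01111111100
        01011110001
-       00011111011
-------------------
        00111110110

Method 2 - Add two's complement:
Two's complement of 00011111011: invert → 11100000100, add 1 → 11100000101
  01011110001
+ 11100000101
-------------
 100111110110  (end carry out of the top bit = 1)
Discarding the end carry: 00111110110
Decimal check:
  01011110001 = 512 + 128 + 64 + 32 + 16 + 1 = 753
  00011111011 = 128 + 64 + 32 + 16 + 8 + 2 + 1 = 251
  753 - 251 = 502, and 00111110110 = 256 + 128 + 64 + 32 + 16 + 4 + 2 = 502 ✓



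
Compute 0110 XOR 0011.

XOR: 1 when bits differ
  0110
^ 0011
------
  0101
Decimal: 6 ^ 3 = 5



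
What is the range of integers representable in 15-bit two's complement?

For 15-bit two's complement:
Minimum: -2^14 = -16384
Maximum: 2^14 - 1 = 16383



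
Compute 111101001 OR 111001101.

OR: 1 when either bit is 1
  111101001
| 111001101
-----------
  111101101
Decimal: 489 | 461 = 493



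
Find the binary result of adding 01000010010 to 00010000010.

Add column by column from the right: bit + bit + carry-in; write the sum mod 2, carry 1 when the sum is 2 or 3.
carry:  00000000100
        01000010010
+       00010000010
-------------------
       001010010100
(the carry out of the leftmost column, 0, becomes the leading bit)
Decimal check:
  01000010010 = 512 + 16 + 2 = 530
  00010000010 = 128 + 2 = 130
  530 + 130 = 660, and 001010010100 = 512 + 128 + 16 + 4 = 660 ✓



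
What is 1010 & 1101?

AND: 1 only when both bits are 1
  1010
& 1101
------
  1000
Decimal: 10 & 13 = 8



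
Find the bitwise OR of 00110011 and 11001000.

OR: 1 when either bit is 1
  00110011
| 11001000
----------
  11111011
Decimal: 51 | 200 = 251



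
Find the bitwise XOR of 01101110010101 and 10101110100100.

XOR: 1 when bits differ
  01101110010101
^ 10101110100100
----------------
  11000000110001
Decimal: 7061 ^ 11172 = 12337



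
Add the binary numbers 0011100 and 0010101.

Add column by column from the right: bit + bit + carry-in; write the sum mod 2, carry 1 when the sum is 2 or 3.
carry:  0111000
        0011100
+       0010101
---------------
       00110001
(the carry out of the leftmost column, 0, becomes the leading bit)
Decimal check:
  0011100 = 16 + 8 + 4 = 28
  0010101 = 16 + 4 + 1 = 21
  28 + 21 = 49, and 00110001 = 32 + 16 + 1 = 49 ✓



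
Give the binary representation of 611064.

Using repeated division by 2:
611064 ÷ 2 = 305532 remainder 0
305532 ÷ 2 = 152766 remainder 0
152766 ÷ 2 = 76383 remainder 0
76383 ÷ 2 = 38191 remainder 1
38191 ÷ 2 = 19095 remainder 1
19095 ÷ 2 = 9547 remainder 1
9547 ÷ 2 = 4773 remainder 1
4773 ÷ 2 = 2386 remainder 1
2386 ÷ 2 = 1193 remainder 0
1193 ÷ 2 = 596 remainder 1
596 ÷ 2 = 298 remainder 0
298 ÷ 2 = 149 remainder 0
149 ÷ 2 = 74 remainder 1
74 ÷ 2 = 37 remainder 0
37 ÷ 2 = 18 remainder 1
18 ÷ 2 = 9 remainder 0
9 ÷ 2 = 4 remainder 1
4 ÷ 2 = 2 remainder 0
2 ÷ 2 = 1 remainder 0
1 ÷ 2 = 0 remainder 1
Reading remainders bottom to top: 10010101001011111000



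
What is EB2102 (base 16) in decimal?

Expand by place value (powers of 16):
Digit values: E = 14, B = 11
EB2102 = 14 × 16^5 + 11 × 16^4 + 2 × 16^3 + 1 × 16^2 + 0 × 16^1 + 2 × 16^0
= 14 × 1048576 + 11 × 65536 + 2 × 4096 + 1 × 256 + 0 × 16 + 2 × 1
= 14680064 + 720896 + 8192 + 256 + 0 + 2
= 15409410



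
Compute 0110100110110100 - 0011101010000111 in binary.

Method 1 - Direct subtraction (column by column from the right: bit − bit − borrow-in; if negative, add 2 and borrow 1 from the next column):
borrow: 0111110000011110
        0110100110110100
-       0011101010000111
------------------------
        0010111100101101

Method 2 - Add two's complement:
Two's complement of 0011101010000111: invert → 1100010101111000, add 1 → 1100010101111001
  0110100110110100
+ 1100010101111001
------------------
 10010111100101101  (end carry out of the top bit = 1)
Discarding the end carry: 0010111100101101
Decimal check:
  0110100110110100 = 16384 + 8192 + 2048 + 256 + 128 + 32 + 16 + 4 = 27060
  0011101010000111 = 8192 + 4096 + 2048 + 512 + 128 + 4 + 2 + 1 = 14983
  27060 - 14983 = 12077, and 0010111100101101 = 8192 + 2048 + 1024 + 512 + 256 + 32 + 8 + 4 + 1 = 12077 ✓

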